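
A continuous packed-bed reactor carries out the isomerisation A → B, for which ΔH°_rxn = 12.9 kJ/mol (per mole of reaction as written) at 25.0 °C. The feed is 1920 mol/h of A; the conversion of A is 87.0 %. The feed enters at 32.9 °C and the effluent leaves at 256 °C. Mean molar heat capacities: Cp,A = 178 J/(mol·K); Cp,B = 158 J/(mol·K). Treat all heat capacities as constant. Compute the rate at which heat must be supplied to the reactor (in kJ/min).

Extent of reaction ξ = 0.870 × 1920 = 1670.4 mol/h
Reaction term: ξ·ΔH°_rxn = 1670.4 × 12.9 = 21548 kJ/h
Sensible, feed 32.9→25 °C: -2699.9 kJ/h
Outlet flows (mol/h): A 249.6, B 1670.4
Sensible, products 25→256 °C: 71229 kJ/h
Q = ΔH = 90078 kJ/h = 25.022 kW
Heat supplied = 1501.3 kJ/min

Q_in = 1500 kJ/min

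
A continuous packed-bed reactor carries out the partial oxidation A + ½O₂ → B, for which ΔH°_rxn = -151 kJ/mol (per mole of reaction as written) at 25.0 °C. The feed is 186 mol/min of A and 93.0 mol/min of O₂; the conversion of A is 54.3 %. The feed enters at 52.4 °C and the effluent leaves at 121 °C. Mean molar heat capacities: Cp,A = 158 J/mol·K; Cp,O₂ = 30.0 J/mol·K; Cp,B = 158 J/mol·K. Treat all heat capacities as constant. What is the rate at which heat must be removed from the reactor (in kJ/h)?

Q_out = 791000 kJ/h

Extent of reaction ξ = 0.543 × 186 = 101 mol/min
Reaction term: ξ·ΔH°_rxn = 101 × -151 = -15251 kJ/min
Sensible, feed 52.4→25 °C: -881.68 kJ/min
Outlet flows (mol/min): A 85.002, O₂ 42.501, B 101
Sensible, products 25→121 °C: 2943.7 kJ/min
Q = ΔH = -13189 kJ/min = -219.81 kW
Heat removed = 791320 kJ/h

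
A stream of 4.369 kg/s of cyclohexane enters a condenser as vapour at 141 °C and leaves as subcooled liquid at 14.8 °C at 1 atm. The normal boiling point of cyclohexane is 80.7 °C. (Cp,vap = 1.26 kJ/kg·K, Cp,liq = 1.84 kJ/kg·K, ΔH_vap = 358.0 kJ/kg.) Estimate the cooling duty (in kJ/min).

vapour 141→80.7 °C: -75.978 kJ/kg
condensation at 80.7 °C: -358 kJ/kg
liquid 80.7→14.8 °C: -121.26 kJ/kg
Δh = -75.978 + -358 + -121.26 = -555.23 kJ/kg
Q = ṁ·Δh = 4.369 kg/s × -555.23 kJ/kg = -2425.8 kJ/s
|Q| = 2425.8 kW = 145550 kJ/min

Q_c = 146000 kJ/min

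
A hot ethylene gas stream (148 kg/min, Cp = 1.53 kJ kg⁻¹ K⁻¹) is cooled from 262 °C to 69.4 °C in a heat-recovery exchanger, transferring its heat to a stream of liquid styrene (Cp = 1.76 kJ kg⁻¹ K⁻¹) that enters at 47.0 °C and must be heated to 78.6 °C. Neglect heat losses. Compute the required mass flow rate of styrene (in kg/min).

Heat released by hot stream: Q = 148 × 1.53 × (262 − 69.4) = 43612 kJ/min
Energy balance on cold side (adiabatic exchanger): Q = ṁ_c·Cp_c·(T_c,out − T_c,in)
ṁ_c = 43612 / [1.76 × (78.6 − 47.0)] = 784.17 kg/min

ṁ_c = 784 kg/min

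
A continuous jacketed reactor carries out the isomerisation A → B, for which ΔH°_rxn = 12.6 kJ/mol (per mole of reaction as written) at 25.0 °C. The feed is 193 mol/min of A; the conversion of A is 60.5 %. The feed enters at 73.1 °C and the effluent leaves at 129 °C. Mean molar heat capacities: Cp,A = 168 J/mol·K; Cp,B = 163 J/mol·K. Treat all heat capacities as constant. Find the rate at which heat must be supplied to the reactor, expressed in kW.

Extent of reaction ξ = 0.605 × 193 = 116.77 mol/min
Reaction term: ξ·ΔH°_rxn = 116.77 × 12.6 = 1471.2 kJ/min
Sensible, feed 73.1→25 °C: -1559.6 kJ/min
Outlet flows (mol/min): A 76.235, B 116.77
Sensible, products 25→129 °C: 3311.4 kJ/min
Q = ΔH = 3223 kJ/min = 53.717 kW
Heat supplied = 53.717 kW

Q_in = 53.7 kW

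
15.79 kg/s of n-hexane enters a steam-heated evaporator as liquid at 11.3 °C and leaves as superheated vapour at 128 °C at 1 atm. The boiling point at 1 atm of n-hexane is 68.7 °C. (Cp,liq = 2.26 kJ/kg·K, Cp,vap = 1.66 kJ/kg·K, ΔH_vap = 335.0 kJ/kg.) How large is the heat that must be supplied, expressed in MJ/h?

liquid 11.3→68.7 °C: 129.72 kJ/kg
vaporisation at 68.7 °C: 335 kJ/kg
vapour 68.7→128 °C: 98.438 kJ/kg
Δh = 129.72 + 335 + 98.438 = 563.16 kJ/kg
Q = ṁ·Δh = 15.79 kg/s × 563.16 kJ/kg = 8892.3 kJ/s
|Q| = 8892.3 kW = 32012 MJ/h

Q = 32000 MJ/h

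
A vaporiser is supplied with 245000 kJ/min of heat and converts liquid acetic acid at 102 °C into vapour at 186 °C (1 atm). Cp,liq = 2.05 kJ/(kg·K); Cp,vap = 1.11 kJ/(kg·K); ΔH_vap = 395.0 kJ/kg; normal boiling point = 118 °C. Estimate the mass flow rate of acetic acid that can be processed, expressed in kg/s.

ṁ = 8.11 kg/s

Δh = 2.05×(118−102) + 395.0 + 1.11×(186−118) = 503.28 kJ/kg
Q = 245000 kJ/min = 4083.3 kJ/s = 4083.3 kJ/s
ṁ = Q/Δh = 4083.3 / 503.28 = 8.1134 kg/s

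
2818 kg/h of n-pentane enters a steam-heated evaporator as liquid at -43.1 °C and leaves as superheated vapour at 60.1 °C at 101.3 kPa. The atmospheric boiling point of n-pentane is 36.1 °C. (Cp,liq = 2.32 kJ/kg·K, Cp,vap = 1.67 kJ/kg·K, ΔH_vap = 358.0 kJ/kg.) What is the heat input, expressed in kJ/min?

Q = 27300 kJ/min

liquid -43.1→36.1 °C: 183.74 kJ/kg
vaporisation at 36.1 °C: 358 kJ/kg
vapour 36.1→60.1 °C: 40.08 kJ/kg
Δh = 183.74 + 358 + 40.08 = 581.82 kJ/kg
Q = ṁ·Δh = 2818 kg/h × 581.82 kJ/kg = 1.6396e+06 kJ/h
|Q| = 455.44 kW = 27326 kJ/min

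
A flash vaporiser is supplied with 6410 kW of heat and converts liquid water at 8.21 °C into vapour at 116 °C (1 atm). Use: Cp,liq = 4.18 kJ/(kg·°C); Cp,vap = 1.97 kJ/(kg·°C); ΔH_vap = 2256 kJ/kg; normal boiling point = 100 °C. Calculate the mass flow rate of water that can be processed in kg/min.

ṁ = 144 kg/min

Δh = 4.18×(100−8.21) + 2256 + 1.97×(116−100) = 2671.2 kJ/kg
Q = 6410 kW = 6410 kJ/s = 384600 kJ/min
ṁ = Q/Δh = 384600 / 2671.2 = 143.98 kg/min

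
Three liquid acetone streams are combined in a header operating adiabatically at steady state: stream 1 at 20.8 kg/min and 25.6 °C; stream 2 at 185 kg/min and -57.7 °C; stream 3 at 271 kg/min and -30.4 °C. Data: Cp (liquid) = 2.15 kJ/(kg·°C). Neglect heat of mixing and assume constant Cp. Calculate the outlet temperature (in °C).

Energy balance with Q = 0: Σ ṁᵢCp,ᵢ(T_out − Tᵢ) = 0
Σ ṁᵢCp,ᵢTᵢ = 20.8×2.15×25.6 + 185×2.15×-57.7 + 271×2.15×-30.4 = -39518
Σ ṁᵢCp,ᵢ = 20.8×2.15 + 185×2.15 + 271×2.15 = 1025.1
T_out = -39518 / 1025.1 = -38.55 °C

T_out = -38.5 °C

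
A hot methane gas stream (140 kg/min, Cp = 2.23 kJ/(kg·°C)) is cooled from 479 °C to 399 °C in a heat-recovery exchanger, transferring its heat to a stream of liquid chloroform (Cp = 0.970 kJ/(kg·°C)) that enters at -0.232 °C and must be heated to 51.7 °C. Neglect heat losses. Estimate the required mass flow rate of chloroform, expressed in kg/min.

Heat released by hot stream: Q = 140 × 2.23 × (479 − 399) = 24976 kJ/min
Energy balance on cold side (adiabatic exchanger): Q = ṁ_c·Cp_c·(T_c,out − T_c,in)
ṁ_c = 24976 / [0.970 × (51.7 − -0.232)] = 495.81 kg/min

ṁ_c = 496 kg/min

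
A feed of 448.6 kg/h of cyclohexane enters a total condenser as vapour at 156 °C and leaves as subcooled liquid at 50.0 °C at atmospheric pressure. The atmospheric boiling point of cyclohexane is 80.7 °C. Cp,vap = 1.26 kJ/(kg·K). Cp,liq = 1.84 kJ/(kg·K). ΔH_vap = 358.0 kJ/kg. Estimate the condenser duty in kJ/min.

Q_c = 3810 kJ/min

vapour 156→80.7 °C: -94.878 kJ/kg
condensation at 80.7 °C: -358 kJ/kg
liquid 80.7→50.0 °C: -56.488 kJ/kg
Δh = -94.878 + -358 + -56.488 = -509.37 kJ/kg
Q = ṁ·Δh = 448.6 kg/h × -509.37 kJ/kg = -228500 kJ/h
|Q| = 63.473 kW = 3808.4 kJ/min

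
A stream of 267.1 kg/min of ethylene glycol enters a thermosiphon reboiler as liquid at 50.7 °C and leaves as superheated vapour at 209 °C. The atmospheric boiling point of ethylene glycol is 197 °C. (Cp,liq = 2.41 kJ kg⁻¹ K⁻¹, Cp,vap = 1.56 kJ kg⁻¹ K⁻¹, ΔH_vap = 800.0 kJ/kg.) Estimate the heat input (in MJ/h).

Q = 18800 MJ/h

liquid 50.7→197 °C: 352.58 kJ/kg
vaporisation at 197 °C: 800 kJ/kg
vapour 197→209 °C: 18.72 kJ/kg
Δh = 352.58 + 800 + 18.72 = 1171.3 kJ/kg
Q = ṁ·Δh = 267.1 kg/min × 1171.3 kJ/kg = 312860 kJ/min
|Q| = 5214.3 kW = 18771 MJ/h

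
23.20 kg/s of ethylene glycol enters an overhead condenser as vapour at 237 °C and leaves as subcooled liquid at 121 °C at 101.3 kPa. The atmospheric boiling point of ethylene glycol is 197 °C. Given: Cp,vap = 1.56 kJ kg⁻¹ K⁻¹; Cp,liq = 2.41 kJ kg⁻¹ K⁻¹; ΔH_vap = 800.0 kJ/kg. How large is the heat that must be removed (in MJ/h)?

vapour 237→197 °C: -62.4 kJ/kg
condensation at 197 °C: -800 kJ/kg
liquid 197→121 °C: -183.16 kJ/kg
Δh = -62.4 + -800 + -183.16 = -1045.6 kJ/kg
Q = ṁ·Δh = 23.20 kg/s × -1045.6 kJ/kg = -24257 kJ/s
|Q| = 24257 kW = 87325 MJ/h

Q_c = 87300 MJ/h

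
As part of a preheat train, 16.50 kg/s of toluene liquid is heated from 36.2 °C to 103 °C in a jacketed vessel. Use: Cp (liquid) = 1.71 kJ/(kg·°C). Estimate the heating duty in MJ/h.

Q = ṁ·Cp·ΔT = 16.50 × 1.71 × (103 − 36.2) = 1884.8 kJ/s
Heating duty = 6785.1 MJ/h

Q = 6790 MJ/h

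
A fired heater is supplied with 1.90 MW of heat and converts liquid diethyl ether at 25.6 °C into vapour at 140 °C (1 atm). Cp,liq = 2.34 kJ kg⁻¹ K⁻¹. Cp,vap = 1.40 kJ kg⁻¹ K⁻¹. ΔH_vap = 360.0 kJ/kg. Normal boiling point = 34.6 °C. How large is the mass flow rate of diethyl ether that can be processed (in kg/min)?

ṁ = 216 kg/min

Δh = 2.34×(34.6−25.6) + 360.0 + 1.40×(140−34.6) = 528.62 kJ/kg
Q = 1.90 MW = 1900 kJ/s = 114000 kJ/min
ṁ = Q/Δh = 114000 / 528.62 = 215.66 kg/min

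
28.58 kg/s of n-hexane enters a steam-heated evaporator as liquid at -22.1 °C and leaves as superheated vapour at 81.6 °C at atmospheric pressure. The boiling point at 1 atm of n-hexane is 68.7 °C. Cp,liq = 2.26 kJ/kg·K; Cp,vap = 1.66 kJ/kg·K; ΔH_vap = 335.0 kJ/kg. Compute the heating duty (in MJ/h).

liquid -22.1→68.7 °C: 205.21 kJ/kg
vaporisation at 68.7 °C: 335 kJ/kg
vapour 68.7→81.6 °C: 21.414 kJ/kg
Δh = 205.21 + 335 + 21.414 = 561.62 kJ/kg
Q = ṁ·Δh = 28.58 kg/s × 561.62 kJ/kg = 16051 kJ/s
|Q| = 16051 kW = 57784 MJ/h

Q = 57800 MJ/h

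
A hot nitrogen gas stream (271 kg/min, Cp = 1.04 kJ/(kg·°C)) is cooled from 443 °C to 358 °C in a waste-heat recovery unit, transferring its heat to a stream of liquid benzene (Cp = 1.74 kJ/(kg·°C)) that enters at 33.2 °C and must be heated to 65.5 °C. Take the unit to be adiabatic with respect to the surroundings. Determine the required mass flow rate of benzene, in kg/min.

ṁ_c = 426 kg/min

Heat released by hot stream: Q = 271 × 1.04 × (443 − 358) = 23956 kJ/min
Energy balance on cold side (adiabatic exchanger): Q = ṁ_c·Cp_c·(T_c,out − T_c,in)
ṁ_c = 23956 / [1.74 × (65.5 − 33.2)] = 426.26 kg/min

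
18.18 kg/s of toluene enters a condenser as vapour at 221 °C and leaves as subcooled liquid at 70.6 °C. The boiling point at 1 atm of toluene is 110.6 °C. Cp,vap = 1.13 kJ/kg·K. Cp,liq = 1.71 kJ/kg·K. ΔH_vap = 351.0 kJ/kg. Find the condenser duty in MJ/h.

vapour 221→110.6 °C: -124.75 kJ/kg
condensation at 110.6 °C: -351 kJ/kg
liquid 110.6→70.6 °C: -68.4 kJ/kg
Δh = -124.75 + -351 + -68.4 = -544.15 kJ/kg
Q = ṁ·Δh = 18.18 kg/s × -544.15 kJ/kg = -9892.7 kJ/s
|Q| = 9892.7 kW = 35614 MJ/h

Q_c = 35600 MJ/h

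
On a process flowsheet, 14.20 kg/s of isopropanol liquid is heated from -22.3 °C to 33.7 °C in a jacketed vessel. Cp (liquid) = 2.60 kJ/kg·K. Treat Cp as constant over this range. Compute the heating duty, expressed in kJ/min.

Q = ṁ·Cp·ΔT = 14.20 × 2.60 × (33.7 − -22.3) = 2067.5 kJ/s
Heating duty = 124050 kJ/min

Q = 124000 kJ/min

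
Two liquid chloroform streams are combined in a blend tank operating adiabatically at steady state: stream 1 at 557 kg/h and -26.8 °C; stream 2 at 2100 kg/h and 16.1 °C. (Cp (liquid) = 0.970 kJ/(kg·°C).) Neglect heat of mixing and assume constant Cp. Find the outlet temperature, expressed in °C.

No heat crosses the boundary, so H_out = H_in.
T_out = Σ ṁᵢCp,ᵢTᵢ / Σ ṁᵢCp,ᵢ
      = 18316 / 2577.3 = 7.1067 °C

T_out = 7.11 °C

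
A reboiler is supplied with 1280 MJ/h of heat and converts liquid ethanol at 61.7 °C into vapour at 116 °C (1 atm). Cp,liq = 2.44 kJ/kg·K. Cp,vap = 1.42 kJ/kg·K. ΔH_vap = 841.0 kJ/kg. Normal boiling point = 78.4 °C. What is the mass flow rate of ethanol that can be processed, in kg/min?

ṁ = 22.8 kg/min

Δh = 2.44×(78.4−61.7) + 841.0 + 1.42×(116−78.4) = 935.14 kJ/kg
Q = 1280 MJ/h = 355.56 kJ/s = 21333 kJ/min
ṁ = Q/Δh = 21333 / 935.14 = 22.813 kg/min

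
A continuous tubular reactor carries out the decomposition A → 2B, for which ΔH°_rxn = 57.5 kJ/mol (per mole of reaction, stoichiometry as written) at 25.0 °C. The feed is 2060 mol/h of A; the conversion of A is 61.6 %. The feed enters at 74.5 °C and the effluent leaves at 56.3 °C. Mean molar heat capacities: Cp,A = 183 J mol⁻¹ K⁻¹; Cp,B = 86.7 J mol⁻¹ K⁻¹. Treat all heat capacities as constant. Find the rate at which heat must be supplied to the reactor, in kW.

Extent of reaction ξ = 0.616 × 2060 = 1269 mol/h
Reaction term: ξ·ΔH°_rxn = 1269 × 57.5 = 72965 kJ/h
Sensible, feed 74.5→25 °C: -18661 kJ/h
Outlet flows (mol/h): A 791.04, B 2537.9
Sensible, products 25→56.3 °C: 11418 kJ/h
Q = ΔH = 65723 kJ/h = 18.256 kW
Heat supplied = 18.256 kW

Q_in = 18.3 kW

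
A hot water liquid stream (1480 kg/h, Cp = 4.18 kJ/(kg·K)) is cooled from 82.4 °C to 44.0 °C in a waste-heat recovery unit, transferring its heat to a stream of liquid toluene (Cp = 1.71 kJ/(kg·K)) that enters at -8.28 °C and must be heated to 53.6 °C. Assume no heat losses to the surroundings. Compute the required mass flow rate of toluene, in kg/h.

Heat released by hot stream: Q = 1480 × 4.18 × (82.4 − 44.0) = 237560 kJ/h
Energy balance on cold side (adiabatic exchanger): Q = ṁ_c·Cp_c·(T_c,out − T_c,in)
ṁ_c = 237560 / [1.71 × (53.6 − -8.28)] = 2245 kg/h

ṁ_c = 2250 kg/h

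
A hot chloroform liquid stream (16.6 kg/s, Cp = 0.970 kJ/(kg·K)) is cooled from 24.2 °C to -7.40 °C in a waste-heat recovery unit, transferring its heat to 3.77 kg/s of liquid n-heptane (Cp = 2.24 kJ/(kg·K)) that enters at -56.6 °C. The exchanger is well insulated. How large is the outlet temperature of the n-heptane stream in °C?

Heat released by hot stream: Q = 16.6 × 0.970 × (24.2 − -7.40) = 508.82 kJ/s
Energy balance on cold side (adiabatic exchanger): Q = ṁ_c·Cp_c·(T_c,out − T_c,in)
T_c,out = -56.6 + 508.82/(3.77 × 2.24) = 3.6528 °C

T_c,out = 3.65 °C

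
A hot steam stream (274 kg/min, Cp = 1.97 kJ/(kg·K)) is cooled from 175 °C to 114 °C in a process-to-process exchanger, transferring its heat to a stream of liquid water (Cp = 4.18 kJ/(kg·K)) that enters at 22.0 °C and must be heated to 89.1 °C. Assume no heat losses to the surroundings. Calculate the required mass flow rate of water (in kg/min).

Heat released by hot stream: Q = 274 × 1.97 × (175 − 114) = 32927 kJ/min
Energy balance on cold side (adiabatic exchanger): Q = ṁ_c·Cp_c·(T_c,out − T_c,in)
ṁ_c = 32927 / [4.18 × (89.1 − 22.0)] = 117.39 kg/min

ṁ_c = 117 kg/min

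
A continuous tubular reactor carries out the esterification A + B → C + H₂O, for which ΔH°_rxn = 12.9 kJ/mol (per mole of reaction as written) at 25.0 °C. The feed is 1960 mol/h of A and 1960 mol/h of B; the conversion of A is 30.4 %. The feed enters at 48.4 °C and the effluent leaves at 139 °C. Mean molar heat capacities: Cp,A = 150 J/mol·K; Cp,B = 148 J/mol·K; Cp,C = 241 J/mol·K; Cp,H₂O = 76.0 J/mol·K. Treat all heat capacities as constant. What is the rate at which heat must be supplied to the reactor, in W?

Q_in = 17200 W

Extent of reaction ξ = 0.304 × 1960 = 595.84 mol/h
Reaction term: ξ·ΔH°_rxn = 595.84 × 12.9 = 7686.3 kJ/h
Sensible, feed 48.4→25 °C: -13667 kJ/h
Outlet flows (mol/h): A 1364.2, B 1364.2, C 595.84, H₂O 595.84
Sensible, products 25→139 °C: 67876 kJ/h
Q = ΔH = 61895 kJ/h = 17.193 kW
Heat supplied = 17193 W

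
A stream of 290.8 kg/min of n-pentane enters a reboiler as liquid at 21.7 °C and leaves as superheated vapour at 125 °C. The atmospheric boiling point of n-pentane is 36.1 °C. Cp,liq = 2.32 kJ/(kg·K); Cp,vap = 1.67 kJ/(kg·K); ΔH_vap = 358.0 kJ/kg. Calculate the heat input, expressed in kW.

liquid 21.7→36.1 °C: 33.408 kJ/kg
vaporisation at 36.1 °C: 358 kJ/kg
vapour 36.1→125 °C: 148.46 kJ/kg
Δh = 33.408 + 358 + 148.46 = 539.87 kJ/kg
Q = ṁ·Δh = 290.8 kg/min × 539.87 kJ/kg = 156990 kJ/min
|Q| = 2616.6 kW

Q = 2620 kW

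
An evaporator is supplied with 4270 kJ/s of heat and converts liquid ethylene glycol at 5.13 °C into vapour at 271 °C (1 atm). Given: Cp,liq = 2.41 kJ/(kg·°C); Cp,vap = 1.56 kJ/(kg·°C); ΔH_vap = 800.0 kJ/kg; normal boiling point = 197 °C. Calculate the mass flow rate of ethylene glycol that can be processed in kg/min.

ṁ = 186 kg/min

Δh = 2.41×(197−5.13) + 800.0 + 1.56×(271−197) = 1377.8 kJ/kg
Q = 4270 kJ/s = 4270 kJ/s = 256200 kJ/min
ṁ = Q/Δh = 256200 / 1377.8 = 185.94 kg/min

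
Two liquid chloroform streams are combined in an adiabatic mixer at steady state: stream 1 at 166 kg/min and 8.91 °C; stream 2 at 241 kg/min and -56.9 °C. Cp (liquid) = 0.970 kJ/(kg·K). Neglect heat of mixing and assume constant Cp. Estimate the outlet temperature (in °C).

No heat crosses the boundary, so H_out = H_in.
Σ ṁᵢCp,ᵢTᵢ = 166×0.970×8.91 + 241×0.970×-56.9 = -11867
Σ ṁᵢCp,ᵢ = 166×0.970 + 241×0.970 = 394.79
T_out = -11867 / 394.79 = -30.059 °C

T_out = -30.1 °C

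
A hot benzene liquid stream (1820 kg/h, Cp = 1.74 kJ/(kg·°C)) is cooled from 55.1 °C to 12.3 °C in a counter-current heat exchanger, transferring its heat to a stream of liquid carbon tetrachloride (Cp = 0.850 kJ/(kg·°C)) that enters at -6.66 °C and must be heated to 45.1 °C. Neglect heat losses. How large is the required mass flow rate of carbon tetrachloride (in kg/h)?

ṁ_c = 3080 kg/h

Heat released by hot stream: Q = 1820 × 1.74 × (55.1 − 12.3) = 135540 kJ/h
Energy balance on cold side (adiabatic exchanger): Q = ṁ_c·Cp_c·(T_c,out − T_c,in)
ṁ_c = 135540 / [0.850 × (45.1 − -6.66)] = 3080.7 kg/h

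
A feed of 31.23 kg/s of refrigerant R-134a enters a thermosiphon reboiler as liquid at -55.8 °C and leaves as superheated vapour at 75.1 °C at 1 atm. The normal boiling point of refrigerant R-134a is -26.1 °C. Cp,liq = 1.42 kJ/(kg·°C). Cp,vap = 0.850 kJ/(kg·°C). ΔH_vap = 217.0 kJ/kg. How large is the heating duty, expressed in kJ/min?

Q = 647000 kJ/min

liquid -55.8→-26.1 °C: 42.174 kJ/kg
vaporisation at -26.1 °C: 217 kJ/kg
vapour -26.1→75.1 °C: 86.02 kJ/kg
Δh = 42.174 + 217 + 86.02 = 345.19 kJ/kg
Q = ṁ·Δh = 31.23 kg/s × 345.19 kJ/kg = 10780 kJ/s
|Q| = 10780 kW = 646820 kJ/min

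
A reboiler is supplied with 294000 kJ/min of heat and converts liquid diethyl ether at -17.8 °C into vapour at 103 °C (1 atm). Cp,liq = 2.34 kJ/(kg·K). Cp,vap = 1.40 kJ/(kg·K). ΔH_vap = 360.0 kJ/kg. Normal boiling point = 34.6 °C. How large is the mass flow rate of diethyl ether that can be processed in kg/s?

Δh = 2.34×(34.6−-17.8) + 360.0 + 1.40×(103−34.6) = 578.38 kJ/kg
Q = 294000 kJ/min = 4900 kJ/s = 4900 kJ/s
ṁ = Q/Δh = 4900 / 578.38 = 8.472 kg/s

ṁ = 8.47 kg/s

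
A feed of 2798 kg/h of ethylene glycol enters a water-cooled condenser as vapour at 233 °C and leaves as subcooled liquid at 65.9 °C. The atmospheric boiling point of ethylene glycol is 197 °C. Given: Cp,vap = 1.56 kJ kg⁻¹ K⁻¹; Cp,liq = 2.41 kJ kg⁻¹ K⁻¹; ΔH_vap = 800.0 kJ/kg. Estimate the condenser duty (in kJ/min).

Q_c = 54700 kJ/min

vapour 233→197 °C: -56.16 kJ/kg
condensation at 197 °C: -800 kJ/kg
liquid 197→65.9 °C: -315.95 kJ/kg
Δh = -56.16 + -800 + -315.95 = -1172.1 kJ/kg
Q = ṁ·Δh = 2798 kg/h × -1172.1 kJ/kg = -3.2796e+06 kJ/h
|Q| = 910.99 kW = 54659 kJ/min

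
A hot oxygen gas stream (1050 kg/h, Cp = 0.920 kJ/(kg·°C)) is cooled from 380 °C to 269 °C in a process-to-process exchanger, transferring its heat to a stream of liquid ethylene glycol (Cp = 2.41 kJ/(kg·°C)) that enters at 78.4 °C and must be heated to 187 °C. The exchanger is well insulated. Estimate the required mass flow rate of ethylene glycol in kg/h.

ṁ_c = 410 kg/h

Heat released by hot stream: Q = 1050 × 0.920 × (380 − 269) = 107230 kJ/h
Energy balance on cold side (adiabatic exchanger): Q = ṁ_c·Cp_c·(T_c,out − T_c,in)
ṁ_c = 107230 / [2.41 × (187 − 78.4)] = 409.69 kg/h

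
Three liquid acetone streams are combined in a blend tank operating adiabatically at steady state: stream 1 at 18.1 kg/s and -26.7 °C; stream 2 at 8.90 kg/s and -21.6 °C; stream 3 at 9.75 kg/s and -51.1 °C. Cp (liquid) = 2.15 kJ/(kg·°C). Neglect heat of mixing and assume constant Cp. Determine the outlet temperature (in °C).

T_out = -31.9 °C

Energy balance with Q = 0: Σ ṁᵢCp,ᵢ(T_out − Tᵢ) = 0
T_out = Σ ṁᵢCp,ᵢTᵢ / Σ ṁᵢCp,ᵢ
      = -2523.5 / 79.013 = -31.938 °C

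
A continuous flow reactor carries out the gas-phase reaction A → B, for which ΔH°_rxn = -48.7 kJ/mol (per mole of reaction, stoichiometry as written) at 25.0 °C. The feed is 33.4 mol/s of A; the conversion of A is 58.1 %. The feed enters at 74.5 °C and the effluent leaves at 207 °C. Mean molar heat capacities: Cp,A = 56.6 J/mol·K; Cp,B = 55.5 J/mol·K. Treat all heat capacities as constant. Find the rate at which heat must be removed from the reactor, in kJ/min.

Q_out = 41900 kJ/min

Extent of reaction ξ = 0.581 × 33.4 = 19.405 mol/s
Reaction term: ξ·ΔH°_rxn = 19.405 × -48.7 = -945.04 kJ/s
Sensible, feed 74.5→25 °C: -93.577 kJ/s
Outlet flows (mol/s): A 13.995, B 19.405
Sensible, products 25→207 °C: 340.18 kJ/s
Q = ΔH = -698.44 kJ/s = -698.44 kW
Heat removed = 41907 kJ/min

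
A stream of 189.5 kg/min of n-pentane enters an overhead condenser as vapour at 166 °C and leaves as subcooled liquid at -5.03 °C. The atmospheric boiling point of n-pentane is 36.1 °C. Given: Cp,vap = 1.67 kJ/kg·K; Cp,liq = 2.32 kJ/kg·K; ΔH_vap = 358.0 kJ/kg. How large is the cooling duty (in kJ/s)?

vapour 166→36.1 °C: -216.93 kJ/kg
condensation at 36.1 °C: -358 kJ/kg
liquid 36.1→-5.03 °C: -95.422 kJ/kg
Δh = -216.93 + -358 + -95.422 = -670.35 kJ/kg
Q = ṁ·Δh = 189.5 kg/min × -670.35 kJ/kg = -127030 kJ/min
|Q| = 2117.2 kW

Q_c = 2120 kJ/s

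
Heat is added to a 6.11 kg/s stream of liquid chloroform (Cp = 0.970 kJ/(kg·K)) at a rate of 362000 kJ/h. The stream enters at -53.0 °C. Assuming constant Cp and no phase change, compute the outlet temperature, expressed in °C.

Q = 362000 kJ/h = 100.56 kJ/s
ΔT = Q/(ṁ·Cp) = 100.56/(6.11×0.970) = 16.967 K
T_out = -53.0 + 16.967 = -36.033 °C

T_out = -36.0 °C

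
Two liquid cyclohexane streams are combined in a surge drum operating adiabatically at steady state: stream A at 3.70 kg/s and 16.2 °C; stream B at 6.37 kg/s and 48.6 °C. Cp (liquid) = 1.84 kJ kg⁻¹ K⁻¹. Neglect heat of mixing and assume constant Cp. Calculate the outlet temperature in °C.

Adiabatic, steady state ⇒ Σ ṁᵢCp,ᵢ(T_out − Tᵢ) = 0
T_out = Σ ṁᵢCp,ᵢTᵢ / Σ ṁᵢCp,ᵢ
      = 679.92 / 18.529 = 36.695 °C

T_out = 36.7 °C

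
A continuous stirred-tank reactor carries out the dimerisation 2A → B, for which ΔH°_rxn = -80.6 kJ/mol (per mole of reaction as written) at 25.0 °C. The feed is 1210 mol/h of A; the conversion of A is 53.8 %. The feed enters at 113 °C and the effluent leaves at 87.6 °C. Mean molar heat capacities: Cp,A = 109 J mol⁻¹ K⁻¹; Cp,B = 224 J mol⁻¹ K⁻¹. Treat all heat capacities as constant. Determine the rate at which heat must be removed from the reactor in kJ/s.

Extent of reaction ξ = 0.538 × 1210 / 2 = 325.49 mol/h
Reaction term: ξ·ΔH°_rxn = 325.49 × -80.6 = -26234 kJ/h
Sensible, feed 113→25 °C: -11606 kJ/h
Outlet flows (mol/h): A 559.02, B 325.49
Sensible, products 25→87.6 °C: 8378.6 kJ/h
Q = ΔH = -29462 kJ/h = -8.184 kW
Heat removed = 8.184 kJ/s

Q_out = 8.18 kJ/s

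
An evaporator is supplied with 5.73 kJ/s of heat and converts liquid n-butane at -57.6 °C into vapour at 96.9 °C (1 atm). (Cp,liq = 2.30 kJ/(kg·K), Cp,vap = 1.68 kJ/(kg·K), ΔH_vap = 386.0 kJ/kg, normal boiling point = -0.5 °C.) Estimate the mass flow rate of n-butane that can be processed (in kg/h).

Δh = 2.30×(-0.5−-57.6) + 386.0 + 1.68×(96.9−-0.5) = 680.96 kJ/kg
Q = 5.73 kJ/s = 5.73 kJ/s = 20628 kJ/h
ṁ = Q/Δh = 20628 / 680.96 = 30.292 kg/h

ṁ = 30.3 kg/h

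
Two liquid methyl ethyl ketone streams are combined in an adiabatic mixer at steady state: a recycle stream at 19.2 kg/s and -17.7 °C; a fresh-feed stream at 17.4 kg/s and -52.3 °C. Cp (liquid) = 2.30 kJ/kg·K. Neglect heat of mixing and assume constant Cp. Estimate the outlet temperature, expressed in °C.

T_out = -34.1 °C

Adiabatic, steady state ⇒ Σ ṁᵢCp,ᵢ(T_out − Tᵢ) = 0
T_out = Σ ṁᵢCp,ᵢTᵢ / Σ ṁᵢCp,ᵢ
      = -2874.7 / 84.18 = -34.149 °C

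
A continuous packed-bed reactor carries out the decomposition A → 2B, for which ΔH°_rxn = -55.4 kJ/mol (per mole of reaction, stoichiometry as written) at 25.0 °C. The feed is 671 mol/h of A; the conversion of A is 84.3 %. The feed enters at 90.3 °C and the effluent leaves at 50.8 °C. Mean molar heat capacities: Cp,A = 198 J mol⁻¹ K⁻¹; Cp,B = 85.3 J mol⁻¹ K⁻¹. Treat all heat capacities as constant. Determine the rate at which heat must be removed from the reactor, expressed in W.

Extent of reaction ξ = 0.843 × 671 = 565.65 mol/h
Reaction term: ξ·ΔH°_rxn = 565.65 × -55.4 = -31337 kJ/h
Sensible, feed 90.3→25 °C: -8675.6 kJ/h
Outlet flows (mol/h): A 105.35, B 1131.3
Sensible, products 25→50.8 °C: 3027.9 kJ/h
Q = ΔH = -36985 kJ/h = -10.274 kW
Heat removed = 10274 W

Q_out = 10300 W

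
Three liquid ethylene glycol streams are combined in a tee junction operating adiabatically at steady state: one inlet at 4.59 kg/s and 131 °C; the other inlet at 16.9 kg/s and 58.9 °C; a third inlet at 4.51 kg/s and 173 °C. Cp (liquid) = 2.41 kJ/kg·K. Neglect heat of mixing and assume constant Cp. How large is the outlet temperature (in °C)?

No heat crosses the boundary, so H_out = H_in.
T_out = Σ ṁᵢCp,ᵢTᵢ / Σ ṁᵢCp,ᵢ
      = 5728.4 / 62.66 = 91.42 °C

T_out = 91.4 °C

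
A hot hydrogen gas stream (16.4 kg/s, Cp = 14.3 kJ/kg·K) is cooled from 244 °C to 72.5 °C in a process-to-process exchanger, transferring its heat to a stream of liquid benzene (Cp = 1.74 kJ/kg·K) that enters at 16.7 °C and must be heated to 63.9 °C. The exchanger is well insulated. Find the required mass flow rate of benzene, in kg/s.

Heat released by hot stream: Q = 16.4 × 14.3 × (244 − 72.5) = 40220 kJ/s
Energy balance on cold side (adiabatic exchanger): Q = ṁ_c·Cp_c·(T_c,out − T_c,in)
ṁ_c = 40220 / [1.74 × (63.9 − 16.7)] = 489.73 kg/s

ṁ_c = 490 kg/s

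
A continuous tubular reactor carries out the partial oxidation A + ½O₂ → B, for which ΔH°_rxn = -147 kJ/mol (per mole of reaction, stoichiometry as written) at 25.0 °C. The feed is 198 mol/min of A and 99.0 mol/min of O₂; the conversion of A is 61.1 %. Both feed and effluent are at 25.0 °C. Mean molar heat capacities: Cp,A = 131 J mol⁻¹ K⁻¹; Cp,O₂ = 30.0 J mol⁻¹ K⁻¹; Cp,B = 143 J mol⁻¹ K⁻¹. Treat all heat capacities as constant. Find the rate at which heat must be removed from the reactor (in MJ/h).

Extent of reaction ξ = 0.611 × 198 = 120.98 mol/min
Reaction term: ξ·ΔH°_rxn = 120.98 × -147 = -17784 kJ/min
Q = ΔH = -17784 kJ/min = -296.4 kW
Heat removed = 1067 MJ/h

Q_out = 1070 MJ/h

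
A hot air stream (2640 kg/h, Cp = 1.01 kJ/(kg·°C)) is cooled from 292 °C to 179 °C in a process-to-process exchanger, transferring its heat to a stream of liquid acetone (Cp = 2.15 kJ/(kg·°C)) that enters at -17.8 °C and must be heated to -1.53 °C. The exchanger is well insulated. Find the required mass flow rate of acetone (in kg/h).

ṁ_c = 8610 kg/h

Heat released by hot stream: Q = 2640 × 1.01 × (292 − 179) = 301300 kJ/h
Energy balance on cold side (adiabatic exchanger): Q = ṁ_c·Cp_c·(T_c,out − T_c,in)
ṁ_c = 301300 / [2.15 × (-1.53 − -17.8)] = 8613.5 kg/h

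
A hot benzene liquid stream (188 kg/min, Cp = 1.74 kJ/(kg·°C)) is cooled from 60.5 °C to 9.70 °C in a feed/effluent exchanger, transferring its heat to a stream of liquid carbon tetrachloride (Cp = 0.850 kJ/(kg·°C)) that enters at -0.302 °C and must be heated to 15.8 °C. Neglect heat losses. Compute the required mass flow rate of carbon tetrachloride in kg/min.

ṁ_c = 1210 kg/min

Heat released by hot stream: Q = 188 × 1.74 × (60.5 − 9.70) = 16618 kJ/min
Energy balance on cold side (adiabatic exchanger): Q = ṁ_c·Cp_c·(T_c,out − T_c,in)
ṁ_c = 16618 / [0.850 × (15.8 − -0.302)] = 1214.1 kg/min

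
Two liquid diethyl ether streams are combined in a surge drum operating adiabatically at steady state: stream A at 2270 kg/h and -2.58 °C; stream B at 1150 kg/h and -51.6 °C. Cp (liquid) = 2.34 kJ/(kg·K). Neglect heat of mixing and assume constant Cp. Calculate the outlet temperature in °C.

Adiabatic, steady state ⇒ Σ ṁᵢCp,ᵢ(T_out − Tᵢ) = 0
Σ ṁᵢCp,ᵢTᵢ = 2270×2.34×-2.58 + 1150×2.34×-51.6 = -152560
Σ ṁᵢCp,ᵢ = 2270×2.34 + 1150×2.34 = 8002.8
T_out = -152560 / 8002.8 = -19.063 °C

T_out = -19.1 °C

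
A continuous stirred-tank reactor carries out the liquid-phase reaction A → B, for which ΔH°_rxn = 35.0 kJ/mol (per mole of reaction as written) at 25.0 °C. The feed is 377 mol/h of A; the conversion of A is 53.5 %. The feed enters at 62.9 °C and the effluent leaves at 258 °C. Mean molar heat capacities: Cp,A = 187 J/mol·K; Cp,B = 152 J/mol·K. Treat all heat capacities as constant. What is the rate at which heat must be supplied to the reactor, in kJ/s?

Q_in = 5.32 kJ/s

Extent of reaction ξ = 0.535 × 377 = 201.7 mol/h
Reaction term: ξ·ΔH°_rxn = 201.7 × 35.0 = 7059.3 kJ/h
Sensible, feed 62.9→25 °C: -2671.9 kJ/h
Outlet flows (mol/h): A 175.3, B 201.7
Sensible, products 25→258 °C: 14781 kJ/h
Q = ΔH = 19169 kJ/h = 5.3247 kW
Heat supplied = 5.3247 kJ/s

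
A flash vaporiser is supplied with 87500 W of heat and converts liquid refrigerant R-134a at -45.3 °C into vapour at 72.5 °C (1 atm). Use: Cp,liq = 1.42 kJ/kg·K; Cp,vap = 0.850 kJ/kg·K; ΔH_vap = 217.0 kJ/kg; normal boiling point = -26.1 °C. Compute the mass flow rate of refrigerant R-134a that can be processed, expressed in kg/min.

Δh = 1.42×(-26.1−-45.3) + 217.0 + 0.850×(72.5−-26.1) = 328.07 kJ/kg
Q = 87500 W = 87.5 kJ/s = 5250 kJ/min
ṁ = Q/Δh = 5250 / 328.07 = 16.002 kg/min

ṁ = 16.0 kg/min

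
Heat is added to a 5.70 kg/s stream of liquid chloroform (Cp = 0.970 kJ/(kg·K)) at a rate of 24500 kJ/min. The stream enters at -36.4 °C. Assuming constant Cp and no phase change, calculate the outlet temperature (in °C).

T_out = 37.5 °C

Q = 24500 kJ/min = 408.33 kJ/s
ΔT = Q/(ṁ·Cp) = 408.33/(5.70×0.970) = 73.853 K
T_out = -36.4 + 73.853 = 37.453 °C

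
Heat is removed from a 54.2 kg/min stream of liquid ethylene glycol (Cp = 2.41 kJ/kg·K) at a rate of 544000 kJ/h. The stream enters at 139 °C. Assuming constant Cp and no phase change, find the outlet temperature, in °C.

Q = 544000 kJ/h = 9066.7 kJ/min
ΔT = Q/(ṁ·Cp) = 9066.7/(54.2×2.41) = 69.411 K
T_out = 139 − 69.411 = 69.589 °C

T_out = 69.6 °C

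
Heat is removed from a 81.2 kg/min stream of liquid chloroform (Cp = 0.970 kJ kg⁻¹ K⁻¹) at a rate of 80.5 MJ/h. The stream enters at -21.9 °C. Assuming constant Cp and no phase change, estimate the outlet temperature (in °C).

T_out = -38.9 °C

Q = 80.5 MJ/h = 1341.7 kJ/min
ΔT = Q/(ṁ·Cp) = 1341.7/(81.2×0.970) = 17.034 K
T_out = -21.9 − 17.034 = -38.934 °C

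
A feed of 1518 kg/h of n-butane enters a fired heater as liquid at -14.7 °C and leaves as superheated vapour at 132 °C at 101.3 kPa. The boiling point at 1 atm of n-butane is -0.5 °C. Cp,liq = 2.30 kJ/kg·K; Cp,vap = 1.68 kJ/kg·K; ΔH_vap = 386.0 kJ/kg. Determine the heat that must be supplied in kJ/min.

Q = 16200 kJ/min

liquid -14.7→-0.5 °C: 32.66 kJ/kg
vaporisation at -0.5 °C: 386 kJ/kg
vapour -0.5→132 °C: 222.6 kJ/kg
Δh = 32.66 + 386 + 222.6 = 641.26 kJ/kg
Q = ṁ·Δh = 1518 kg/h × 641.26 kJ/kg = 973430 kJ/h
|Q| = 270.4 kW = 16224 kJ/min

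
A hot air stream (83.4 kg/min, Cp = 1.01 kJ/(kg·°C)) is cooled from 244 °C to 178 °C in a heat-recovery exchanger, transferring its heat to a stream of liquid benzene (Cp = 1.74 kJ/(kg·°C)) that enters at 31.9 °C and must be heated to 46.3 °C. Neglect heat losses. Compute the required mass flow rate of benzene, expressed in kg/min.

Heat released by hot stream: Q = 83.4 × 1.01 × (244 − 178) = 5559.4 kJ/min
Energy balance on cold side (adiabatic exchanger): Q = ṁ_c·Cp_c·(T_c,out − T_c,in)
ṁ_c = 5559.4 / [1.74 × (46.3 − 31.9)] = 221.88 kg/min

ṁ_c = 222 kg/min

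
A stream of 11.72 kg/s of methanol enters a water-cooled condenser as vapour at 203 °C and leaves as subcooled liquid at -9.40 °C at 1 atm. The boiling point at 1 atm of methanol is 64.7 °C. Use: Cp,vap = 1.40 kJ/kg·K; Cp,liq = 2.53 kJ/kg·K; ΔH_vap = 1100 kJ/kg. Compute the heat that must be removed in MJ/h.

vapour 203→64.7 °C: -193.62 kJ/kg
condensation at 64.7 °C: -1100 kJ/kg
liquid 64.7→-9.40 °C: -187.47 kJ/kg
Δh = -193.62 + -1100 + -187.47 = -1481.1 kJ/kg
Q = ṁ·Δh = 11.72 kg/s × -1481.1 kJ/kg = -17358 kJ/s
|Q| = 17358 kW = 62490 MJ/h

Q_c = 62500 MJ/h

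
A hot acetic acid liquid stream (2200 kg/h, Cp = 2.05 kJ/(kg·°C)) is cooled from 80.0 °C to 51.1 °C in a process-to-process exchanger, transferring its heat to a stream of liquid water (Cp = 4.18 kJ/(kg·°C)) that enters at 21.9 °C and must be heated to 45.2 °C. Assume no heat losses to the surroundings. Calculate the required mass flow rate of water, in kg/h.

Heat released by hot stream: Q = 2200 × 2.05 × (80.0 − 51.1) = 130340 kJ/h
Energy balance on cold side (adiabatic exchanger): Q = ṁ_c·Cp_c·(T_c,out − T_c,in)
ṁ_c = 130340 / [4.18 × (45.2 − 21.9)] = 1338.3 kg/h

ṁ_c = 1340 kg/h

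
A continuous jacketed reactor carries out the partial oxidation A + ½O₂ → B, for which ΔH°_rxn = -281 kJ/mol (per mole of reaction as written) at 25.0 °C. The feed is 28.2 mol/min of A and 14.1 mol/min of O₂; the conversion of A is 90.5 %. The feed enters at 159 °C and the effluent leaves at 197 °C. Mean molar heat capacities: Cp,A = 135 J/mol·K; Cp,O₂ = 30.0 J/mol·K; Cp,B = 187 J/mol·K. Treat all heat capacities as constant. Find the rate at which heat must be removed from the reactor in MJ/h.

Extent of reaction ξ = 0.905 × 28.2 = 25.521 mol/min
Reaction term: ξ·ΔH°_rxn = 25.521 × -281 = -7171.4 kJ/min
Sensible, feed 159→25 °C: -566.82 kJ/min
Outlet flows (mol/min): A 2.679, O₂ 1.3395, B 25.521
Sensible, products 25→197 °C: 889.98 kJ/min
Q = ΔH = -6848.2 kJ/min = -114.14 kW
Heat removed = 410.89 MJ/h

Q_out = 411 MJ/h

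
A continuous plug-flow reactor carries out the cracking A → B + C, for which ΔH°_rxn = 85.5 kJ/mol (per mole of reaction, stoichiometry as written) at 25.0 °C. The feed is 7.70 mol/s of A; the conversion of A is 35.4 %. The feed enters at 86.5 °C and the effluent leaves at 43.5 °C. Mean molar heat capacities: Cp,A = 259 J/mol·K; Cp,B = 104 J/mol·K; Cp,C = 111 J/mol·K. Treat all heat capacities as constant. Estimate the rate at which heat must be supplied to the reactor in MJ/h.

Q_in = 522 MJ/h

Extent of reaction ξ = 0.354 × 7.70 = 2.7258 mol/s
Reaction term: ξ·ΔH°_rxn = 2.7258 × 85.5 = 233.06 kJ/s
Sensible, feed 86.5→25 °C: -122.65 kJ/s
Outlet flows (mol/s): A 4.9742, B 2.7258, C 2.7258
Sensible, products 25→43.5 °C: 34.676 kJ/s
Q = ΔH = 145.08 kJ/s = 145.08 kW
Heat supplied = 522.3 MJ/h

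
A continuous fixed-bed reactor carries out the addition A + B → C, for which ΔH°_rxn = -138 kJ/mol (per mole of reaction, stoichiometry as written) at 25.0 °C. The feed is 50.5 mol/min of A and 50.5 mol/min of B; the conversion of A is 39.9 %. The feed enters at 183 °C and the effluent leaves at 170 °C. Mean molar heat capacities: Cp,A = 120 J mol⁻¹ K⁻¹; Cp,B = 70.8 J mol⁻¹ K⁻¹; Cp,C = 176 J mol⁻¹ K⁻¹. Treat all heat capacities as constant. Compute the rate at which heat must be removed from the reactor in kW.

Q_out = 49.2 kW

Extent of reaction ξ = 0.399 × 50.5 = 20.149 mol/min
Reaction term: ξ·ΔH°_rxn = 20.149 × -138 = -2780.6 kJ/min
Sensible, feed 183→25 °C: -1522.4 kJ/min
Outlet flows (mol/min): A 30.351, B 30.351, C 20.149
Sensible, products 25→170 °C: 1353.9 kJ/min
Q = ΔH = -2949.1 kJ/min = -49.152 kW
Heat removed = 49.152 kW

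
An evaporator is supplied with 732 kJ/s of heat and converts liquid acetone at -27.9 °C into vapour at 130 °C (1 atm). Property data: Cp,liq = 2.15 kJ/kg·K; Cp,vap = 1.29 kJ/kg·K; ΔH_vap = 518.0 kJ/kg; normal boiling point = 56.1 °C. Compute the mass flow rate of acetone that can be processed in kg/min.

Δh = 2.15×(56.1−-27.9) + 518.0 + 1.29×(130−56.1) = 793.93 kJ/kg
Q = 732 kJ/s = 732 kJ/s = 43920 kJ/min
ṁ = Q/Δh = 43920 / 793.93 = 55.32 kg/min

ṁ = 55.3 kg/min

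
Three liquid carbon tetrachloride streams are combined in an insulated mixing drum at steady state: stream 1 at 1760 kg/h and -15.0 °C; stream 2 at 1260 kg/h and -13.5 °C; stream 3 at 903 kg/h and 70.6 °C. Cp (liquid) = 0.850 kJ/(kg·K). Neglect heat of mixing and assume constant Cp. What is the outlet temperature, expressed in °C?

T_out = 5.19 °C

Energy balance with Q = 0: Σ ṁᵢCp,ᵢ(T_out − Tᵢ) = 0
T_out = Σ ṁᵢCp,ᵢTᵢ / Σ ṁᵢCp,ᵢ
      = 17291 / 3334.6 = 5.1853 °C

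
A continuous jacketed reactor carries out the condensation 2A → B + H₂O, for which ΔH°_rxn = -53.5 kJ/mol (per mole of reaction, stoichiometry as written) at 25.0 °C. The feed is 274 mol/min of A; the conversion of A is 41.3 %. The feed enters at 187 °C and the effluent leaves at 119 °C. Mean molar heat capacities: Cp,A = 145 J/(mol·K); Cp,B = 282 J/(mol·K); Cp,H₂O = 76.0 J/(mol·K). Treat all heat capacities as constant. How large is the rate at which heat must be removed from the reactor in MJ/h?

Q_out = 322 MJ/h

Extent of reaction ξ = 0.413 × 274 / 2 = 56.581 mol/min
Reaction term: ξ·ΔH°_rxn = 56.581 × -53.5 = -3027.1 kJ/min
Sensible, feed 187→25 °C: -6436.3 kJ/min
Outlet flows (mol/min): A 160.84, B 56.581, H₂O 56.581
Sensible, products 25→119 °C: 4096.3 kJ/min
Q = ΔH = -5367.1 kJ/min = -89.451 kW
Heat removed = 322.02 MJ/h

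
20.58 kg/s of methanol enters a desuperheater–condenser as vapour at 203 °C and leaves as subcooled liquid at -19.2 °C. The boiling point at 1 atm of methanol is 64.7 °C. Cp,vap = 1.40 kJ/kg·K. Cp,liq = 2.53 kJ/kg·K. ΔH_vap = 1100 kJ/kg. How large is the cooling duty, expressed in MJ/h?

Q_c = 112000 MJ/h

vapour 203→64.7 °C: -193.62 kJ/kg
condensation at 64.7 °C: -1100 kJ/kg
liquid 64.7→-19.2 °C: -212.27 kJ/kg
Δh = -193.62 + -1100 + -212.27 = -1505.9 kJ/kg
Q = ṁ·Δh = 20.58 kg/s × -1505.9 kJ/kg = -30991 kJ/s
|Q| = 30991 kW = 111570 MJ/h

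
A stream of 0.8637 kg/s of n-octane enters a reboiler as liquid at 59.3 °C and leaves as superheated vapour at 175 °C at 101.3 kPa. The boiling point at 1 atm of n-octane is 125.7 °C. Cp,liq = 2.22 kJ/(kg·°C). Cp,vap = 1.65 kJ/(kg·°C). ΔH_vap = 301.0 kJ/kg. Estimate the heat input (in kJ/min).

liquid 59.3→125.7 °C: 147.41 kJ/kg
vaporisation at 125.7 °C: 301 kJ/kg
vapour 125.7→175 °C: 81.345 kJ/kg
Δh = 147.41 + 301 + 81.345 = 529.75 kJ/kg
Q = ṁ·Δh = 0.8637 kg/s × 529.75 kJ/kg = 457.55 kJ/s
|Q| = 457.55 kW = 27453 kJ/min

Q = 27500 kJ/min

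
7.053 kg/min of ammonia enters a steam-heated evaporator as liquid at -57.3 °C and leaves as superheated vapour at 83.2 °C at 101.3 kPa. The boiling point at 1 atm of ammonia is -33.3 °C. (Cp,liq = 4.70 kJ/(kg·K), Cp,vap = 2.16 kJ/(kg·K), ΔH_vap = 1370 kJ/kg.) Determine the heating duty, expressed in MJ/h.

Q = 734 MJ/h

liquid -57.3→-33.3 °C: 112.8 kJ/kg
vaporisation at -33.3 °C: 1370 kJ/kg
vapour -33.3→83.2 °C: 251.64 kJ/kg
Δh = 112.8 + 1370 + 251.64 = 1734.4 kJ/kg
Q = ṁ·Δh = 7.053 kg/min × 1734.4 kJ/kg = 12233 kJ/min
|Q| = 203.88 kW = 733.98 MJ/h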